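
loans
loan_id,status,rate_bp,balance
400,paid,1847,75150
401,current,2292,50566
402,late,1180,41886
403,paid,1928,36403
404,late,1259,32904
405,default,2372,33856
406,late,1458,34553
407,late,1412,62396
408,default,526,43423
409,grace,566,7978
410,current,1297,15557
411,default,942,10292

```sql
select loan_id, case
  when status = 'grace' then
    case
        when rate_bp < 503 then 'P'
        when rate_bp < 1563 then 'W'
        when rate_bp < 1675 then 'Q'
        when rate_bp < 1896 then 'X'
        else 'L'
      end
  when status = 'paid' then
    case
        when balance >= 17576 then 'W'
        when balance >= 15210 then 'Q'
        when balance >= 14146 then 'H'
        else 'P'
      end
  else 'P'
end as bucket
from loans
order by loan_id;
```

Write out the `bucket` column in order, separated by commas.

loan_id=400: status='paid' → inner[balance >= 17576] → W
loan_id=401: status='current' → outer ELSE → P
loan_id=402: status='late' → outer ELSE → P
loan_id=403: status='paid' → inner[balance >= 17576] → W
loan_id=404: status='late' → outer ELSE → P
loan_id=405: status='default' → outer ELSE → P
loan_id=406: status='late' → outer ELSE → P
loan_id=407: status='late' → outer ELSE → P
loan_id=408: status='default' → outer ELSE → P
loan_id=409: status='grace' → inner[rate_bp < 1563] → W
loan_id=410: status='current' → outer ELSE → P
loan_id=411: status='default' → outer ELSE → P

W, P, P, W, P, P, P, P, P, W, P, P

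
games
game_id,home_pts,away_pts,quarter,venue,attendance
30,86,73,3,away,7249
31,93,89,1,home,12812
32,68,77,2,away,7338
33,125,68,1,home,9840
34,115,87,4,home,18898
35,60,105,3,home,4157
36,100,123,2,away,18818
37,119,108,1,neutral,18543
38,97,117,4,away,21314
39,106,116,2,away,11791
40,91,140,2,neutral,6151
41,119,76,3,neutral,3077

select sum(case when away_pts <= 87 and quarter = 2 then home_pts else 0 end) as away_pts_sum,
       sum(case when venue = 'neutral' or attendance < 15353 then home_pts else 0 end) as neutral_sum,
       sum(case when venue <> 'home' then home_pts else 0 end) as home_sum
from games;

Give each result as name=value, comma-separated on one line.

[away_pts_sum: away_pts <= 87 and quarter = 2]
game_id=30: ✗
game_id=31: ✗
game_id=32: ✓ → 68
game_id=33: ✗
game_id=34: ✗
game_id=35: ✗
game_id=36: ✗
game_id=37: ✗
game_id=38: ✗
game_id=39: ✗
game_id=40: ✗
game_id=41: ✗
away_pts_sum = 68
—
[neutral_sum: venue = 'neutral' or attendance < 15353]
game_id=30: ✓ → 86
game_id=31: ✓ → 93
game_id=32: ✓ → 68
game_id=33: ✓ → 125
game_id=34: ✗
game_id=35: ✓ → 60
game_id=36: ✗
game_id=37: ✓ → 119
game_id=38: ✗
game_id=39: ✓ → 106
game_id=40: ✓ → 91
game_id=41: ✓ → 119
neutral_sum = 86 + 93 + 68 + 125 + 60 + 119 + 106 + 91 + 119 = 867
—
[home_sum: venue <> 'home']
game_id=30: ✓ → 86
game_id=31: ✗
game_id=32: ✓ → 68
game_id=33: ✗
game_id=34: ✗
game_id=35: ✗
game_id=36: ✓ → 100
game_id=37: ✓ → 119
game_id=38: ✓ → 97
game_id=39: ✓ → 106
game_id=40: ✓ → 91
game_id=41: ✓ → 119
home_sum = 86 + 68 + 100 + 119 + 97 + 106 + 91 + 119 = 786

away_pts_sum=68, neutral_sum=867, home_sum=786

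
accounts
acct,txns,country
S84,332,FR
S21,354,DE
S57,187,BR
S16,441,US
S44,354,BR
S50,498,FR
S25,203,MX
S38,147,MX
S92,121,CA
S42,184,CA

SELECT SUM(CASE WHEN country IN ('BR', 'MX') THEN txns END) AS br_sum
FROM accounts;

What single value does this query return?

acct=S84: ✗
acct=S21: ✗
acct=S57: ✓ → 187
acct=S16: ✗
acct=S44: ✓ → 354
acct=S50: ✗
acct=S25: ✓ → 203
acct=S38: ✓ → 147
acct=S92: ✗
acct=S42: ✗
br_sum = 187 + 354 + 203 + 147 = 891

891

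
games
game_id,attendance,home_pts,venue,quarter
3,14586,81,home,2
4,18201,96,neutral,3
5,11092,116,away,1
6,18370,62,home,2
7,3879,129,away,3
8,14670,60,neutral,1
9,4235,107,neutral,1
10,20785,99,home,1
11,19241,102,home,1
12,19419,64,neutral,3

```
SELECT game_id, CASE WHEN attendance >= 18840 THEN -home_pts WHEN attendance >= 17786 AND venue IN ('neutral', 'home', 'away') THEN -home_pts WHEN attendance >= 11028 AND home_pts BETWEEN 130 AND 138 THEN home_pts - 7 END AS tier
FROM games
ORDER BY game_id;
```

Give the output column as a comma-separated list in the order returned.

NULL, -96, NULL, -62, NULL, NULL, NULL, -99, -102, -64

game_id=3: (no match → NULL) → NULL
game_id=4: attendance >= 17786 AND venue IN ('neutral', 'home', 'away') → -96
game_id=5: (no match → NULL) → NULL
game_id=6: attendance >= 17786 AND venue IN ('neutral', 'home', 'away') → -62
game_id=7: (no match → NULL) → NULL
game_id=8: (no match → NULL) → NULL
game_id=9: (no match → NULL) → NULL
game_id=10: attendance >= 18840 → -99
game_id=11: attendance >= 18840 → -102
game_id=12: attendance >= 18840 → -64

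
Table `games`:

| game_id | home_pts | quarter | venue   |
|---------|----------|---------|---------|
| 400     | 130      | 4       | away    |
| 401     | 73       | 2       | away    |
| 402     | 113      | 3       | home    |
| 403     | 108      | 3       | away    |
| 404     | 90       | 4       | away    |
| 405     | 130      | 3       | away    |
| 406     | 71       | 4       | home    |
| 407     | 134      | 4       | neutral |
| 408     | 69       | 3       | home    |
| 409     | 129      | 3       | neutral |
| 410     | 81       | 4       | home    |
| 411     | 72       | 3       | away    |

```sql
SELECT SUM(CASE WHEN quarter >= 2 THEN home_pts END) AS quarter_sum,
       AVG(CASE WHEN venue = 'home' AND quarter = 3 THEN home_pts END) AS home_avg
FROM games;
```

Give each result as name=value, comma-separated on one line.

quarter_sum=1200, home_avg=91

[quarter_sum: quarter >= 2]
game_id=400: ✓ → 130
game_id=401: ✓ → 73
game_id=402: ✓ → 113
game_id=403: ✓ → 108
game_id=404: ✓ → 90
game_id=405: ✓ → 130
game_id=406: ✓ → 71
game_id=407: ✓ → 134
game_id=408: ✓ → 69
game_id=409: ✓ → 129
game_id=410: ✓ → 81
game_id=411: ✓ → 72
quarter_sum = 130 + 73 + 113 + 108 + 90 + 130 + 71 + 134 + 69 + 129 + 81 + 72 = 1200
—
[home_avg: venue = 'home' AND quarter = 3]
game_id=400: ✗
game_id=401: ✗
game_id=402: ✓ → 113
game_id=403: ✗
game_id=404: ✗
game_id=405: ✗
game_id=406: ✗
game_id=407: ✗
game_id=408: ✓ → 69
game_id=409: ✗
game_id=410: ✗
game_id=411: ✗
home_avg = (113 + 69) / 2 = 91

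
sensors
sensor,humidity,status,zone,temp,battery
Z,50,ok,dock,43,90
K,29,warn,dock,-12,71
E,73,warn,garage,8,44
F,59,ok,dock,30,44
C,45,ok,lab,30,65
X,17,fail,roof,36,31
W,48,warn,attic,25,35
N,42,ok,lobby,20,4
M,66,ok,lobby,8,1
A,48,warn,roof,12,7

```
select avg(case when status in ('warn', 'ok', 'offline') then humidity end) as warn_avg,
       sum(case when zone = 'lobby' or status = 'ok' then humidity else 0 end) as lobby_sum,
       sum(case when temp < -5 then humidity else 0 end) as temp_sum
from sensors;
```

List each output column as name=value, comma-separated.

[warn_avg: status in ('warn', 'ok', 'offline')]
sensor=Z: ✓ → 50
sensor=K: ✓ → 29
sensor=E: ✓ → 73
sensor=F: ✓ → 59
sensor=C: ✓ → 45
sensor=X: ✗
sensor=W: ✓ → 48
sensor=N: ✓ → 42
sensor=M: ✓ → 66
sensor=A: ✓ → 48
warn_avg = (50 + 29 + 73 + 59 + 45 + 48 + 42 + 66 + 48) / 9 = 51.1111111111
—
[lobby_sum: zone = 'lobby' or status = 'ok']
sensor=Z: ✓ → 50
sensor=K: ✗
sensor=E: ✗
sensor=F: ✓ → 59
sensor=C: ✓ → 45
sensor=X: ✗
sensor=W: ✗
sensor=N: ✓ → 42
sensor=M: ✓ → 66
sensor=A: ✗
lobby_sum = 50 + 59 + 45 + 42 + 66 = 262
—
[temp_sum: temp < -5]
sensor=Z: ✗
sensor=K: ✓ → 29
sensor=E: ✗
sensor=F: ✗
sensor=C: ✗
sensor=X: ✗
sensor=W: ✗
sensor=N: ✗
sensor=M: ✗
sensor=A: ✗
temp_sum = 29

warn_avg=51.1111111111, lobby_sum=262, temp_sum=29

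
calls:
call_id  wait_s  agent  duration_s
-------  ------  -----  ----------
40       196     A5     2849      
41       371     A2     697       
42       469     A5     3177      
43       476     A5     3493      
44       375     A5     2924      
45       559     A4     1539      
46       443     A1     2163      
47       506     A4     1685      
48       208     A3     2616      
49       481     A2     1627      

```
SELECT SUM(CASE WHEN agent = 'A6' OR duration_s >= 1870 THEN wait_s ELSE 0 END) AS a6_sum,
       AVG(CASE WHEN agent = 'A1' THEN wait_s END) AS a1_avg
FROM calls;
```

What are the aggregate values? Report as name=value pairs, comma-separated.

[a6_sum: agent = 'A6' OR duration_s >= 1870]
call_id=40: ✓ → 196
call_id=41: ✗
call_id=42: ✓ → 469
call_id=43: ✓ → 476
call_id=44: ✓ → 375
call_id=45: ✗
call_id=46: ✓ → 443
call_id=47: ✗
call_id=48: ✓ → 208
call_id=49: ✗
a6_sum = 196 + 469 + 476 + 375 + 443 + 208 = 2167
—
[a1_avg: agent = 'A1']
call_id=40: ✗
call_id=41: ✗
call_id=42: ✗
call_id=43: ✗
call_id=44: ✗
call_id=45: ✗
call_id=46: ✓ → 443
call_id=47: ✗
call_id=48: ✗
call_id=49: ✗
a1_avg = 443

a6_sum=2167, a1_avg=443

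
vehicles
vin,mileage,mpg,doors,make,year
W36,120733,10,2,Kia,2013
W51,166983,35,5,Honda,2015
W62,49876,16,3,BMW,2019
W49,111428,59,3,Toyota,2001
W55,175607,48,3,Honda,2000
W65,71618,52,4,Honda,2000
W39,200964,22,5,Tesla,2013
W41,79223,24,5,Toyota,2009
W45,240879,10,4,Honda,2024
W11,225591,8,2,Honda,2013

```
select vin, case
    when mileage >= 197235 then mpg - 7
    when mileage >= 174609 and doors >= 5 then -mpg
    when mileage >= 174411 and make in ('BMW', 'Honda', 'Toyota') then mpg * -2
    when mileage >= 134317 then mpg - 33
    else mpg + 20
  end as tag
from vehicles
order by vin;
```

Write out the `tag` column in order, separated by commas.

1, 30, 15, 44, 3, 79, 2, -96, 36, 72

vin=W11: mileage >= 197235 → 1
vin=W36: ELSE → 30
vin=W39: mileage >= 197235 → 15
vin=W41: ELSE → 44
vin=W45: mileage >= 197235 → 3
vin=W49: ELSE → 79
vin=W51: mileage >= 134317 → 2
vin=W55: mileage >= 174411 and make in ('BMW', 'Honda', 'Toyota') → -96
vin=W62: ELSE → 36
vin=W65: ELSE → 72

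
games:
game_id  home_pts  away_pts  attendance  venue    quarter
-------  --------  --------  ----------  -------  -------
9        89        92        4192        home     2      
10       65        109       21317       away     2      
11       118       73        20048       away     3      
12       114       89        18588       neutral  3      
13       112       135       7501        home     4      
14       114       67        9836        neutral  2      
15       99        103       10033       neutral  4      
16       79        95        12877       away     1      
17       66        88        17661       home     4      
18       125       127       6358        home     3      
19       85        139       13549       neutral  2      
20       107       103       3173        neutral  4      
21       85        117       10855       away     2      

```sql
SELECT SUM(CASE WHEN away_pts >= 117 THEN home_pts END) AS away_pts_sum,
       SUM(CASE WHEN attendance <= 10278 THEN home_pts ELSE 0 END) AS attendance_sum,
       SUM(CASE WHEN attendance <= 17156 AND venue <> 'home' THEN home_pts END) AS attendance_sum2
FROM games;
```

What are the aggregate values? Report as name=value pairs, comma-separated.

[away_pts_sum: away_pts >= 117]
game_id=9: ✗
game_id=10: ✗
game_id=11: ✗
game_id=12: ✗
game_id=13: ✓ → 112
game_id=14: ✗
game_id=15: ✗
game_id=16: ✗
game_id=17: ✗
game_id=18: ✓ → 125
game_id=19: ✓ → 85
game_id=20: ✗
game_id=21: ✓ → 85
away_pts_sum = 112 + 125 + 85 + 85 = 407
—
[attendance_sum: attendance <= 10278]
game_id=9: ✓ → 89
game_id=10: ✗
game_id=11: ✗
game_id=12: ✗
game_id=13: ✓ → 112
game_id=14: ✓ → 114
game_id=15: ✓ → 99
game_id=16: ✗
game_id=17: ✗
game_id=18: ✓ → 125
game_id=19: ✗
game_id=20: ✓ → 107
game_id=21: ✗
attendance_sum = 89 + 112 + 114 + 99 + 125 + 107 = 646
—
[attendance_sum2: attendance <= 17156 AND venue <> 'home']
game_id=9: ✗
game_id=10: ✗
game_id=11: ✗
game_id=12: ✗
game_id=13: ✗
game_id=14: ✓ → 114
game_id=15: ✓ → 99
game_id=16: ✓ → 79
game_id=17: ✗
game_id=18: ✗
game_id=19: ✓ → 85
game_id=20: ✓ → 107
game_id=21: ✓ → 85
attendance_sum2 = 114 + 99 + 79 + 85 + 107 + 85 = 569

away_pts_sum=407, attendance_sum=646, attendance_sum2=569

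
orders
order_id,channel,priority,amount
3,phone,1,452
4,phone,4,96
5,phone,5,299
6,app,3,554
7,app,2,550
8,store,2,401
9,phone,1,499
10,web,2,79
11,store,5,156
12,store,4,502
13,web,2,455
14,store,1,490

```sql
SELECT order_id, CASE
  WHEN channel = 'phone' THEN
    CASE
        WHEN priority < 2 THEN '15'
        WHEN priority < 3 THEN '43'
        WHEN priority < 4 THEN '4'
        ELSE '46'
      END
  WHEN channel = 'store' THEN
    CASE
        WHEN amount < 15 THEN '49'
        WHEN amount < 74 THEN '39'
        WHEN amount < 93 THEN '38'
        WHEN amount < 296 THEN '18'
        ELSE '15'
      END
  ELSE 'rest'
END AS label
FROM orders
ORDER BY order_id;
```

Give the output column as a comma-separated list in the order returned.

15, 46, 46, rest, rest, 15, 15, rest, 18, 15, rest, 15

order_id=3: channel='phone' → inner[priority < 2] → 15
order_id=4: channel='phone' → inner[ELSE] → 46
order_id=5: channel='phone' → inner[ELSE] → 46
order_id=6: channel='app' → outer ELSE → rest
order_id=7: channel='app' → outer ELSE → rest
order_id=8: channel='store' → inner[ELSE] → 15
order_id=9: channel='phone' → inner[priority < 2] → 15
order_id=10: channel='web' → outer ELSE → rest
order_id=11: channel='store' → inner[amount < 296] → 18
order_id=12: channel='store' → inner[ELSE] → 15
order_id=13: channel='web' → outer ELSE → rest
order_id=14: channel='store' → inner[ELSE] → 15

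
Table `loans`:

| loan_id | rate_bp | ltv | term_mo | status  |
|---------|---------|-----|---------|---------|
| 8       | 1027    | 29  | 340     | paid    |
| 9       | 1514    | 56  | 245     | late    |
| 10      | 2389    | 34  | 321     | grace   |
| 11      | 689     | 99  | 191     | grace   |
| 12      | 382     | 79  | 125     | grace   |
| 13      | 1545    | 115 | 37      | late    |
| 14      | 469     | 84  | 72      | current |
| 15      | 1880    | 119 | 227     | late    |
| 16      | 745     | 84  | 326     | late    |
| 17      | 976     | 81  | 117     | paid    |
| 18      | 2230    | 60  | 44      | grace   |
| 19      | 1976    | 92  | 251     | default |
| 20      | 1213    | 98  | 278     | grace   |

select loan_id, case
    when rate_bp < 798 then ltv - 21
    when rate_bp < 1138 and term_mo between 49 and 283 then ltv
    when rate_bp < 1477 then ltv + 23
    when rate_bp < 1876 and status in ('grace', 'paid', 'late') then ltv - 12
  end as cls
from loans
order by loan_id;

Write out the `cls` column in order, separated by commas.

loan_id=8: rate_bp < 1477 → 52
loan_id=9: rate_bp < 1876 and status in ('grace', 'paid', 'late') → 44
loan_id=10: (no match → NULL) → NULL
loan_id=11: rate_bp < 798 → 78
loan_id=12: rate_bp < 798 → 58
loan_id=13: rate_bp < 1876 and status in ('grace', 'paid', 'late') → 103
loan_id=14: rate_bp < 798 → 63
loan_id=15: (no match → NULL) → NULL
loan_id=16: rate_bp < 798 → 63
loan_id=17: rate_bp < 1138 and term_mo between 49 and 283 → 81
loan_id=18: (no match → NULL) → NULL
loan_id=19: (no match → NULL) → NULL
loan_id=20: rate_bp < 1477 → 121

52, 44, NULL, 78, 58, 103, 63, NULL, 63, 81, NULL, NULL, 121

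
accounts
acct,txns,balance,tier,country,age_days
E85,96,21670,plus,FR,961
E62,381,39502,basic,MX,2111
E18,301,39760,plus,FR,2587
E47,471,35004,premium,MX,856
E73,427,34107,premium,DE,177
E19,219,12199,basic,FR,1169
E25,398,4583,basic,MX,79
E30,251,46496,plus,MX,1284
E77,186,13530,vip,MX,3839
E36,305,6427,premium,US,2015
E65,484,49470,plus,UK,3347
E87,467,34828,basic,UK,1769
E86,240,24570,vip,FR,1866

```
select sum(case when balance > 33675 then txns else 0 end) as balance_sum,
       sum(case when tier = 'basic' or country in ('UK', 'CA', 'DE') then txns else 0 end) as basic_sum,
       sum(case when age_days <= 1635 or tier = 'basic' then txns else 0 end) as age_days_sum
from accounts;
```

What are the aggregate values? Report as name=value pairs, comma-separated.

balance_sum=2782, basic_sum=2376, age_days_sum=2710

[balance_sum: balance > 33675]
acct=E85: ✗
acct=E62: ✓ → 381
acct=E18: ✓ → 301
acct=E47: ✓ → 471
acct=E73: ✓ → 427
acct=E19: ✗
acct=E25: ✗
acct=E30: ✓ → 251
acct=E77: ✗
acct=E36: ✗
acct=E65: ✓ → 484
acct=E87: ✓ → 467
acct=E86: ✗
balance_sum = 381 + 301 + 471 + 427 + 251 + 484 + 467 = 2782
—
[basic_sum: tier = 'basic' or country in ('UK', 'CA', 'DE')]
acct=E85: ✗
acct=E62: ✓ → 381
acct=E18: ✗
acct=E47: ✗
acct=E73: ✓ → 427
acct=E19: ✓ → 219
acct=E25: ✓ → 398
acct=E30: ✗
acct=E77: ✗
acct=E36: ✗
acct=E65: ✓ → 484
acct=E87: ✓ → 467
acct=E86: ✗
basic_sum = 381 + 427 + 219 + 398 + 484 + 467 = 2376
—
[age_days_sum: age_days <= 1635 or tier = 'basic']
acct=E85: ✓ → 96
acct=E62: ✓ → 381
acct=E18: ✗
acct=E47: ✓ → 471
acct=E73: ✓ → 427
acct=E19: ✓ → 219
acct=E25: ✓ → 398
acct=E30: ✓ → 251
acct=E77: ✗
acct=E36: ✗
acct=E65: ✗
acct=E87: ✓ → 467
acct=E86: ✗
age_days_sum = 96 + 381 + 471 + 427 + 219 + 398 + 251 + 467 = 2710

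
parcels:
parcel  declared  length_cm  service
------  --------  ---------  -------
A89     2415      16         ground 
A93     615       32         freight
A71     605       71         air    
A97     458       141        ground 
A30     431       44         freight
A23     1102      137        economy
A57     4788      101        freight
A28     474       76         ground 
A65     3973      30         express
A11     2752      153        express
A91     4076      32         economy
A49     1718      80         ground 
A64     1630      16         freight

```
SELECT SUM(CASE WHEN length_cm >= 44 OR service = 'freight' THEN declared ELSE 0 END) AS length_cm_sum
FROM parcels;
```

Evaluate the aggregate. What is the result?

14573

parcel=A89: ✗
parcel=A93: ✓ → 615
parcel=A71: ✓ → 605
parcel=A97: ✓ → 458
parcel=A30: ✓ → 431
parcel=A23: ✓ → 1102
parcel=A57: ✓ → 4788
parcel=A28: ✓ → 474
parcel=A65: ✗
parcel=A11: ✓ → 2752
parcel=A91: ✗
parcel=A49: ✓ → 1718
parcel=A64: ✓ → 1630
length_cm_sum = 615 + 605 + 458 + 431 + 1102 + 4788 + 474 + 2752 + 1718 + 1630 = 14573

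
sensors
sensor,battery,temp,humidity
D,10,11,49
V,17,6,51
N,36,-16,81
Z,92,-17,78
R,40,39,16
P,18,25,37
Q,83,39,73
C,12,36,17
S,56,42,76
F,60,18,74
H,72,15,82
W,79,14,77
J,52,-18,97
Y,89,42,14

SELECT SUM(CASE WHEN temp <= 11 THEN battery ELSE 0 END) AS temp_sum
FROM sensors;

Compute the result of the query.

sensor=D: ✓ → 10
sensor=V: ✓ → 17
sensor=N: ✓ → 36
sensor=Z: ✓ → 92
sensor=R: ✗
sensor=P: ✗
sensor=Q: ✗
sensor=C: ✗
sensor=S: ✗
sensor=F: ✗
sensor=H: ✗
sensor=W: ✗
sensor=J: ✓ → 52
sensor=Y: ✗
temp_sum = 10 + 17 + 36 + 92 + 52 = 207

207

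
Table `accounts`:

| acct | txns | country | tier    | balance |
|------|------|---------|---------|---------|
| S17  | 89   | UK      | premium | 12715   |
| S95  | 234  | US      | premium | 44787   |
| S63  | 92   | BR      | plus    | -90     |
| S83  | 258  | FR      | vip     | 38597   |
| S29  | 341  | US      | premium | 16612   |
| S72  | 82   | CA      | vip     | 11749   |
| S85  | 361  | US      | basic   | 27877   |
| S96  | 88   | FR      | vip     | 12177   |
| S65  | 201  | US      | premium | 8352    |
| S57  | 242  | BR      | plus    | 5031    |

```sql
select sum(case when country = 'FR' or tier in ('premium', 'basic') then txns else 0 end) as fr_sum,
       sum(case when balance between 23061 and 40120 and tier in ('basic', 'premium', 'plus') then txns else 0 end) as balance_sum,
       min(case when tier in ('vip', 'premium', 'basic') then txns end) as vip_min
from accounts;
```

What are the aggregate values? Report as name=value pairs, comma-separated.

fr_sum=1572, balance_sum=361, vip_min=82

[fr_sum: country = 'FR' or tier in ('premium', 'basic')]
acct=S17: ✓ → 89
acct=S95: ✓ → 234
acct=S63: ✗
acct=S83: ✓ → 258
acct=S29: ✓ → 341
acct=S72: ✗
acct=S85: ✓ → 361
acct=S96: ✓ → 88
acct=S65: ✓ → 201
acct=S57: ✗
fr_sum = 89 + 234 + 258 + 341 + 361 + 88 + 201 = 1572
—
[balance_sum: balance between 23061 and 40120 and tier in ('basic', 'premium', 'plus')]
acct=S17: ✗
acct=S95: ✗
acct=S63: ✗
acct=S83: ✗
acct=S29: ✗
acct=S72: ✗
acct=S85: ✓ → 361
acct=S96: ✗
acct=S65: ✗
acct=S57: ✗
balance_sum = 361
—
[vip_min: tier in ('vip', 'premium', 'basic')]
acct=S17: ✓ → 89
acct=S95: ✓ → 234
acct=S63: ✗
acct=S83: ✓ → 258
acct=S29: ✓ → 341
acct=S72: ✓ → 82
acct=S85: ✓ → 361
acct=S96: ✓ → 88
acct=S65: ✓ → 201
acct=S57: ✗
vip_min = MIN(89, 234, 258, 341, 82, 361, 88, 201) = 82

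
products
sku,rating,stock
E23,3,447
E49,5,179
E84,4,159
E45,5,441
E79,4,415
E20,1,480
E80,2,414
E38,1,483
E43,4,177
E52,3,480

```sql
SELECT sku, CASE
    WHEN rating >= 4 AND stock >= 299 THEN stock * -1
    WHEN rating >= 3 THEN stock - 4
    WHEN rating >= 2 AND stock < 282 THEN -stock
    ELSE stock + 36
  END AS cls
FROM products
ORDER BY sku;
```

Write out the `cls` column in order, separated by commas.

516, 443, 519, 173, -441, 175, 476, -415, 450, 155

sku=E20: ELSE → 516
sku=E23: rating >= 3 → 443
sku=E38: ELSE → 519
sku=E43: rating >= 3 → 173
sku=E45: rating >= 4 AND stock >= 299 → -441
sku=E49: rating >= 3 → 175
sku=E52: rating >= 3 → 476
sku=E79: rating >= 4 AND stock >= 299 → -415
sku=E80: ELSE → 450
sku=E84: rating >= 3 → 155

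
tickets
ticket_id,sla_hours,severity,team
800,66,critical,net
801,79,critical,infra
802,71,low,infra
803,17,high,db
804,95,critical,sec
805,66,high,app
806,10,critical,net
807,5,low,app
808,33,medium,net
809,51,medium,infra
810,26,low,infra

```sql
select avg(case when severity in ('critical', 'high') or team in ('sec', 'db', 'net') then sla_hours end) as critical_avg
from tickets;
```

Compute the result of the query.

ticket_id=800: ✓ → 66
ticket_id=801: ✓ → 79
ticket_id=802: ✗
ticket_id=803: ✓ → 17
ticket_id=804: ✓ → 95
ticket_id=805: ✓ → 66
ticket_id=806: ✓ → 10
ticket_id=807: ✗
ticket_id=808: ✓ → 33
ticket_id=809: ✗
ticket_id=810: ✗
critical_avg = (66 + 79 + 17 + 95 + 66 + 10 + 33) / 7 = 52.2857142857

52.2857142857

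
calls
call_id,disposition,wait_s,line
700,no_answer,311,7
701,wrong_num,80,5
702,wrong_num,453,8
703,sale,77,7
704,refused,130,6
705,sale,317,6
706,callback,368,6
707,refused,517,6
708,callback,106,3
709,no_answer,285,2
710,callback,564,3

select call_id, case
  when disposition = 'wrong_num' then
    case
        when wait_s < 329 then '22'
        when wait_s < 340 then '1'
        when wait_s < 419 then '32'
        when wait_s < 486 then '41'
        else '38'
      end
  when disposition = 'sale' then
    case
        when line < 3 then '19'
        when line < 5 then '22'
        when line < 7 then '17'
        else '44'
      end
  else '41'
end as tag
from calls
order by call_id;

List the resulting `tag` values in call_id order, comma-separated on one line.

41, 22, 41, 44, 41, 17, 41, 41, 41, 41, 41

call_id=700: disposition='no_answer' → outer ELSE → 41
call_id=701: disposition='wrong_num' → inner[wait_s < 329] → 22
call_id=702: disposition='wrong_num' → inner[wait_s < 486] → 41
call_id=703: disposition='sale' → inner[ELSE] → 44
call_id=704: disposition='refused' → outer ELSE → 41
call_id=705: disposition='sale' → inner[line < 7] → 17
call_id=706: disposition='callback' → outer ELSE → 41
call_id=707: disposition='refused' → outer ELSE → 41
call_id=708: disposition='callback' → outer ELSE → 41
call_id=709: disposition='no_answer' → outer ELSE → 41
call_id=710: disposition='callback' → outer ELSE → 41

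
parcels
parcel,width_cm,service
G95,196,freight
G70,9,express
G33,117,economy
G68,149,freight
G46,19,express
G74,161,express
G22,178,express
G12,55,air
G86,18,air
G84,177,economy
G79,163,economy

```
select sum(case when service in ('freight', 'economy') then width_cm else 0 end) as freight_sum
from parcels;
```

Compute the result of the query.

802

parcel=G95: ✓ → 196
parcel=G70: ✗
parcel=G33: ✓ → 117
parcel=G68: ✓ → 149
parcel=G46: ✗
parcel=G74: ✗
parcel=G22: ✗
parcel=G12: ✗
parcel=G86: ✗
parcel=G84: ✓ → 177
parcel=G79: ✓ → 163
freight_sum = 196 + 117 + 149 + 177 + 163 = 802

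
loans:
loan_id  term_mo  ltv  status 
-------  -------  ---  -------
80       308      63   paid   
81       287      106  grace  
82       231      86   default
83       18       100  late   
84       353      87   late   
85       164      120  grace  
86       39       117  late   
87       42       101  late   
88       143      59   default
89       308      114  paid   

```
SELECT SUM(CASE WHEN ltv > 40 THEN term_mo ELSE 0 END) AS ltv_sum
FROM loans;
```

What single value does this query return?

loan_id=80: ✓ → 308
loan_id=81: ✓ → 287
loan_id=82: ✓ → 231
loan_id=83: ✓ → 18
loan_id=84: ✓ → 353
loan_id=85: ✓ → 164
loan_id=86: ✓ → 39
loan_id=87: ✓ → 42
loan_id=88: ✓ → 143
loan_id=89: ✓ → 308
ltv_sum = 308 + 287 + 231 + 18 + 353 + 164 + 39 + 42 + 143 + 308 = 1893

1893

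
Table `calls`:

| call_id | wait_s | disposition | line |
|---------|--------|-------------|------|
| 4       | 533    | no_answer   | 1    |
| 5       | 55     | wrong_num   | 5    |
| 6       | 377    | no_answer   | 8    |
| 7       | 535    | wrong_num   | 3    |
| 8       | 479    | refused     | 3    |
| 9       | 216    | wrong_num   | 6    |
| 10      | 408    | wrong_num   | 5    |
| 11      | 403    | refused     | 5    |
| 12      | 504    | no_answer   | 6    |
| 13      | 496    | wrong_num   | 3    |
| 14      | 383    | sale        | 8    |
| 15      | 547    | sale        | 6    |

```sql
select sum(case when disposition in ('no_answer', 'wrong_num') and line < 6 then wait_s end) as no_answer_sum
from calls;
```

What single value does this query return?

2027

call_id=4: ✓ → 533
call_id=5: ✓ → 55
call_id=6: ✗
call_id=7: ✓ → 535
call_id=8: ✗
call_id=9: ✗
call_id=10: ✓ → 408
call_id=11: ✗
call_id=12: ✗
call_id=13: ✓ → 496
call_id=14: ✗
call_id=15: ✗
no_answer_sum = 533 + 55 + 535 + 408 + 496 = 2027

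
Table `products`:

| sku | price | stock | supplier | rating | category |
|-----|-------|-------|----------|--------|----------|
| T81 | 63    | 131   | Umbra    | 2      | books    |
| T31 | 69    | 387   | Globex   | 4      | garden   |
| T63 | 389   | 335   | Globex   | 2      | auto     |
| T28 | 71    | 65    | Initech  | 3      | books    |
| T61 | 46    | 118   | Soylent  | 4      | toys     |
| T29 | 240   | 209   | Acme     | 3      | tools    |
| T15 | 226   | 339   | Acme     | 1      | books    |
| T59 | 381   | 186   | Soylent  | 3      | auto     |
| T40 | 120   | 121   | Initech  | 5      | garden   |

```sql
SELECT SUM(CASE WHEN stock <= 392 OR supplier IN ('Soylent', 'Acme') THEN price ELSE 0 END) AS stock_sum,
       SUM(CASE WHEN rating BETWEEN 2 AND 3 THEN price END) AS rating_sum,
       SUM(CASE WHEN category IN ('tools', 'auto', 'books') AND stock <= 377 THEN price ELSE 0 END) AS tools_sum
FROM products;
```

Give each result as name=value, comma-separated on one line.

[stock_sum: stock <= 392 OR supplier IN ('Soylent', 'Acme')]
sku=T81: ✓ → 63
sku=T31: ✓ → 69
sku=T63: ✓ → 389
sku=T28: ✓ → 71
sku=T61: ✓ → 46
sku=T29: ✓ → 240
sku=T15: ✓ → 226
sku=T59: ✓ → 381
sku=T40: ✓ → 120
stock_sum = 63 + 69 + 389 + 71 + 46 + 240 + 226 + 381 + 120 = 1605
—
[rating_sum: rating BETWEEN 2 AND 3]
sku=T81: ✓ → 63
sku=T31: ✗
sku=T63: ✓ → 389
sku=T28: ✓ → 71
sku=T61: ✗
sku=T29: ✓ → 240
sku=T15: ✗
sku=T59: ✓ → 381
sku=T40: ✗
rating_sum = 63 + 389 + 71 + 240 + 381 = 1144
—
[tools_sum: category IN ('tools', 'auto', 'books') AND stock <= 377]
sku=T81: ✓ → 63
sku=T31: ✗
sku=T63: ✓ → 389
sku=T28: ✓ → 71
sku=T61: ✗
sku=T29: ✓ → 240
sku=T15: ✓ → 226
sku=T59: ✓ → 381
sku=T40: ✗
tools_sum = 63 + 389 + 71 + 240 + 226 + 381 = 1370

stock_sum=1605, rating_sum=1144, tools_sum=1370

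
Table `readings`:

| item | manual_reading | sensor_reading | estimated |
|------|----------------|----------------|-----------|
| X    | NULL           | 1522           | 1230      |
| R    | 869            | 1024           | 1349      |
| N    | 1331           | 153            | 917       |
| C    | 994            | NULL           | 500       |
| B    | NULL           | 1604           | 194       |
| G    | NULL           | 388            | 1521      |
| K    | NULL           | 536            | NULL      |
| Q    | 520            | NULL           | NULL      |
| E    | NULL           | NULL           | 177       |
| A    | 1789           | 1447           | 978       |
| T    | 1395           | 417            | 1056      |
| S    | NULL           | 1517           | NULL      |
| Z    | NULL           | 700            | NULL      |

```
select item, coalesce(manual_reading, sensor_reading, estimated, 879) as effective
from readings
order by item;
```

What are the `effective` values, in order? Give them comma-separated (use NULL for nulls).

item=A: manual_reading=1789 → 1789
item=B: manual_reading=NULL, sensor_reading=1604 → 1604
item=C: manual_reading=994 → 994
item=E: manual_reading=NULL, sensor_reading=NULL, estimated=177 → 177
item=G: manual_reading=NULL, sensor_reading=388 → 388
item=K: manual_reading=NULL, sensor_reading=536 → 536
item=N: manual_reading=1331 → 1331
item=Q: manual_reading=520 → 520
item=R: manual_reading=869 → 869
item=S: manual_reading=NULL, sensor_reading=1517 → 1517
item=T: manual_reading=1395 → 1395
item=X: manual_reading=NULL, sensor_reading=1522 → 1522
item=Z: manual_reading=NULL, sensor_reading=700 → 700

1789, 1604, 994, 177, 388, 536, 1331, 520, 869, 1517, 1395, 1522, 700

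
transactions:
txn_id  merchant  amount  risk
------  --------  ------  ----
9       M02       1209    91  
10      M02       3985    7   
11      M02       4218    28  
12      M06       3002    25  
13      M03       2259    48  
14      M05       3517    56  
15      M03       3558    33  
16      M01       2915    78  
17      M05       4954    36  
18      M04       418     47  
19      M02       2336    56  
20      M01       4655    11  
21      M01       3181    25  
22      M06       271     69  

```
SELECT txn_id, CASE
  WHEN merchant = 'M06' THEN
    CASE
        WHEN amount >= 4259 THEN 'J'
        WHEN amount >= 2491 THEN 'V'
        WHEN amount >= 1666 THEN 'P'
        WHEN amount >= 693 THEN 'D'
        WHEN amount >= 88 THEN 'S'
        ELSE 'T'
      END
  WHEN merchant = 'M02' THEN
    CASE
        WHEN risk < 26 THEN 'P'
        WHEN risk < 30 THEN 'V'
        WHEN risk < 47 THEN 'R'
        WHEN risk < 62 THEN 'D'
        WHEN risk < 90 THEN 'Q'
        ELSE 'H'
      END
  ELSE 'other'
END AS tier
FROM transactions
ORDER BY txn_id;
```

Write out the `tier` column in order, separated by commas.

H, P, V, V, other, other, other, other, other, other, D, other, other, S

txn_id=9: merchant='M02' → inner[ELSE] → H
txn_id=10: merchant='M02' → inner[risk < 26] → P
txn_id=11: merchant='M02' → inner[risk < 30] → V
txn_id=12: merchant='M06' → inner[amount >= 2491] → V
txn_id=13: merchant='M03' → outer ELSE → other
txn_id=14: merchant='M05' → outer ELSE → other
txn_id=15: merchant='M03' → outer ELSE → other
txn_id=16: merchant='M01' → outer ELSE → other
txn_id=17: merchant='M05' → outer ELSE → other
txn_id=18: merchant='M04' → outer ELSE → other
txn_id=19: merchant='M02' → inner[risk < 62] → D
txn_id=20: merchant='M01' → outer ELSE → other
txn_id=21: merchant='M01' → outer ELSE → other
txn_id=22: merchant='M06' → inner[amount >= 88] → S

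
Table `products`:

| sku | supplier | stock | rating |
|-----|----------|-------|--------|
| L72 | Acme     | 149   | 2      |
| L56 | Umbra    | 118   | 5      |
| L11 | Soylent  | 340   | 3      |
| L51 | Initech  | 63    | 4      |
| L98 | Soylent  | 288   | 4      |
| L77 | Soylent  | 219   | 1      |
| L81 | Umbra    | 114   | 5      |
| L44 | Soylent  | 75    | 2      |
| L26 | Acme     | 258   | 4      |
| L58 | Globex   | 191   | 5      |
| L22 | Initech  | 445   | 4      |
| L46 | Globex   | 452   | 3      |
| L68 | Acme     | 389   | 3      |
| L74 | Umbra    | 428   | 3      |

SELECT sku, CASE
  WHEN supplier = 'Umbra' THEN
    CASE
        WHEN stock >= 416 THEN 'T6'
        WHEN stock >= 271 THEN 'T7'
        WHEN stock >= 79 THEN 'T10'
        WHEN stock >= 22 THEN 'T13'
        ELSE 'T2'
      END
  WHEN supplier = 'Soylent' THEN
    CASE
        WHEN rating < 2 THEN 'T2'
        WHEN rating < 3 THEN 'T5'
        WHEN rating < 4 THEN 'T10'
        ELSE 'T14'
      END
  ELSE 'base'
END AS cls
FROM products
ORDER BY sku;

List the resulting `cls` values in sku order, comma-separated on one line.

T10, base, base, T5, base, base, T10, base, base, base, T6, T2, T10, T14

sku=L11: supplier='Soylent' → inner[rating < 4] → T10
sku=L22: supplier='Initech' → outer ELSE → base
sku=L26: supplier='Acme' → outer ELSE → base
sku=L44: supplier='Soylent' → inner[rating < 3] → T5
sku=L46: supplier='Globex' → outer ELSE → base
sku=L51: supplier='Initech' → outer ELSE → base
sku=L56: supplier='Umbra' → inner[stock >= 79] → T10
sku=L58: supplier='Globex' → outer ELSE → base
sku=L68: supplier='Acme' → outer ELSE → base
sku=L72: supplier='Acme' → outer ELSE → base
sku=L74: supplier='Umbra' → inner[stock >= 416] → T6
sku=L77: supplier='Soylent' → inner[rating < 2] → T2
sku=L81: supplier='Umbra' → inner[stock >= 79] → T10
sku=L98: supplier='Soylent' → inner[ELSE] → T14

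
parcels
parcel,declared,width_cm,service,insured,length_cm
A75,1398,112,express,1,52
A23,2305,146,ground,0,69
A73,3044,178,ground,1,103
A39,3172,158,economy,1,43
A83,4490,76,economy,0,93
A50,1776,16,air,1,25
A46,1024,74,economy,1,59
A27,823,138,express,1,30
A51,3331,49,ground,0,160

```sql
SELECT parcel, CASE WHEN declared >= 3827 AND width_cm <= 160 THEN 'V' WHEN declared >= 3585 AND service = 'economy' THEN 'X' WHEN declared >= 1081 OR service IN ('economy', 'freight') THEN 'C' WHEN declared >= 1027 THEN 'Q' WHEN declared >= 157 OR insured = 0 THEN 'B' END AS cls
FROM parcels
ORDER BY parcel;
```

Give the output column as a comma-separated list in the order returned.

parcel=A23: declared >= 1081 OR service IN ('economy', 'freight') → C
parcel=A27: declared >= 157 OR insured = 0 → B
parcel=A39: declared >= 1081 OR service IN ('economy', 'freight') → C
parcel=A46: declared >= 1081 OR service IN ('economy', 'freight') → C
parcel=A50: declared >= 1081 OR service IN ('economy', 'freight') → C
parcel=A51: declared >= 1081 OR service IN ('economy', 'freight') → C
parcel=A73: declared >= 1081 OR service IN ('economy', 'freight') → C
parcel=A75: declared >= 1081 OR service IN ('economy', 'freight') → C
parcel=A83: declared >= 3827 AND width_cm <= 160 → V

C, B, C, C, C, C, C, C, V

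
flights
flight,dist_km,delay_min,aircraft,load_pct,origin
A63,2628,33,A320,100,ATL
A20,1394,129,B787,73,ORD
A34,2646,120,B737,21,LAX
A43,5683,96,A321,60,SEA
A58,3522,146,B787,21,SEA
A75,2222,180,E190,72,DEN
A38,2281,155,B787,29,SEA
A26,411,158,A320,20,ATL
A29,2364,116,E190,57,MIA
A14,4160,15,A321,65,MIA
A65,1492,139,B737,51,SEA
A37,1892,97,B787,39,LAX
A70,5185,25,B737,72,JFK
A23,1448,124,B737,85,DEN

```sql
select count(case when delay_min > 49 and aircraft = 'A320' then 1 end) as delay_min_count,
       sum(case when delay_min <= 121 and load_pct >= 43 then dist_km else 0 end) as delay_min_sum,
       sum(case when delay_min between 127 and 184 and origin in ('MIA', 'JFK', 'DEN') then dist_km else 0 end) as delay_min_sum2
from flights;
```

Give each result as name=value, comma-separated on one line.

[delay_min_count: delay_min > 49 and aircraft = 'A320']
flight=A63: ✗
flight=A20: ✗
flight=A34: ✗
flight=A43: ✗
flight=A58: ✗
flight=A75: ✗
flight=A38: ✗
flight=A26: ✓ → 1
flight=A29: ✗
flight=A14: ✗
flight=A65: ✗
flight=A37: ✗
flight=A70: ✗
flight=A23: ✗
delay_min_count = COUNT(1) = 1
—
[delay_min_sum: delay_min <= 121 and load_pct >= 43]
flight=A63: ✓ → 2628
flight=A20: ✗
flight=A34: ✗
flight=A43: ✓ → 5683
flight=A58: ✗
flight=A75: ✗
flight=A38: ✗
flight=A26: ✗
flight=A29: ✓ → 2364
flight=A14: ✓ → 4160
flight=A65: ✗
flight=A37: ✗
flight=A70: ✓ → 5185
flight=A23: ✗
delay_min_sum = 2628 + 5683 + 2364 + 4160 + 5185 = 20020
—
[delay_min_sum2: delay_min between 127 and 184 and origin in ('MIA', 'JFK', 'DEN')]
flight=A63: ✗
flight=A20: ✗
flight=A34: ✗
flight=A43: ✗
flight=A58: ✗
flight=A75: ✓ → 2222
flight=A38: ✗
flight=A26: ✗
flight=A29: ✗
flight=A14: ✗
flight=A65: ✗
flight=A37: ✗
flight=A70: ✗
flight=A23: ✗
delay_min_sum2 = 2222

delay_min_count=1, delay_min_sum=20020, delay_min_sum2=2222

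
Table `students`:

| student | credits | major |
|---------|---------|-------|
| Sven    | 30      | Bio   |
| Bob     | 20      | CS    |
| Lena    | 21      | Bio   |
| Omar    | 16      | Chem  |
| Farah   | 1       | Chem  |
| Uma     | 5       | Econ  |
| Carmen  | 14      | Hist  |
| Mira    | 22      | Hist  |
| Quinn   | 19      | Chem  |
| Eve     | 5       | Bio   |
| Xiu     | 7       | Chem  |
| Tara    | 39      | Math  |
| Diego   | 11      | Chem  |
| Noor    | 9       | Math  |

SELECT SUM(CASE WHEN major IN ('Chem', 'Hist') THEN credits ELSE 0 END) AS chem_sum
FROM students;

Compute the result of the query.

student=Sven: ✗
student=Bob: ✗
student=Lena: ✗
student=Omar: ✓ → 16
student=Farah: ✓ → 1
student=Uma: ✗
student=Carmen: ✓ → 14
student=Mira: ✓ → 22
student=Quinn: ✓ → 19
student=Eve: ✗
student=Xiu: ✓ → 7
student=Tara: ✗
student=Diego: ✓ → 11
student=Noor: ✗
chem_sum = 16 + 1 + 14 + 22 + 19 + 7 + 11 = 90

90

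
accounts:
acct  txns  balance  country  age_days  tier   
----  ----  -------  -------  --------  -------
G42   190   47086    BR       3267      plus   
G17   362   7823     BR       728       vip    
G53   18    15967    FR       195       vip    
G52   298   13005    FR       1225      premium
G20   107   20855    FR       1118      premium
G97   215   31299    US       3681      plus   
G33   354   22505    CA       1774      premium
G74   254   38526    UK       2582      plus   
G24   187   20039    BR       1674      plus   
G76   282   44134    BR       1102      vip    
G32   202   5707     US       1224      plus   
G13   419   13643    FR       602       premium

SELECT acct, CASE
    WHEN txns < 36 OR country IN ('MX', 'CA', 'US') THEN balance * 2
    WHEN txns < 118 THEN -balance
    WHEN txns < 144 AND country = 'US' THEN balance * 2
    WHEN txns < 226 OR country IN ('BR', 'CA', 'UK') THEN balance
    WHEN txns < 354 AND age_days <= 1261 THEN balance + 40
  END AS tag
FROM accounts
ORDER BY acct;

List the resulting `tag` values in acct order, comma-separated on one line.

acct=G13: (no match → NULL) → NULL
acct=G17: txns < 226 OR country IN ('BR', 'CA', 'UK') → 7823
acct=G20: txns < 118 → -20855
acct=G24: txns < 226 OR country IN ('BR', 'CA', 'UK') → 20039
acct=G32: txns < 36 OR country IN ('MX', 'CA', 'US') → 11414
acct=G33: txns < 36 OR country IN ('MX', 'CA', 'US') → 45010
acct=G42: txns < 226 OR country IN ('BR', 'CA', 'UK') → 47086
acct=G52: txns < 354 AND age_days <= 1261 → 13045
acct=G53: txns < 36 OR country IN ('MX', 'CA', 'US') → 31934
acct=G74: txns < 226 OR country IN ('BR', 'CA', 'UK') → 38526
acct=G76: txns < 226 OR country IN ('BR', 'CA', 'UK') → 44134
acct=G97: txns < 36 OR country IN ('MX', 'CA', 'US') → 62598

NULL, 7823, -20855, 20039, 11414, 45010, 47086, 13045, 31934, 38526, 44134, 62598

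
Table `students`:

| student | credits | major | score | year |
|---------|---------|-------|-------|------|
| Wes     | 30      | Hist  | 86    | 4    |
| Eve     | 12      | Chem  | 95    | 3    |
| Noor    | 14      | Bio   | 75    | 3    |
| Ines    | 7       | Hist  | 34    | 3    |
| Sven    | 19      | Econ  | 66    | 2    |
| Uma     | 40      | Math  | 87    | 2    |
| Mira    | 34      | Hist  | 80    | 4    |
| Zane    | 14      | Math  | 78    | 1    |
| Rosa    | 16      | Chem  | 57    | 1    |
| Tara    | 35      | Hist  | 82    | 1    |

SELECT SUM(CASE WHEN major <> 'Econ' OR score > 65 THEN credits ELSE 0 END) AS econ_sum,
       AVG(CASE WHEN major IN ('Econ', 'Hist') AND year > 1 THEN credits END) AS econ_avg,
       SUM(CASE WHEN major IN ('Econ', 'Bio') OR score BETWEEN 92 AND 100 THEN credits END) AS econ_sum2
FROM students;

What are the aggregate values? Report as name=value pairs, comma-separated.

econ_sum=221, econ_avg=22.5, econ_sum2=45

[econ_sum: major <> 'Econ' OR score > 65]
student=Wes: ✓ → 30
student=Eve: ✓ → 12
student=Noor: ✓ → 14
student=Ines: ✓ → 7
student=Sven: ✓ → 19
student=Uma: ✓ → 40
student=Mira: ✓ → 34
student=Zane: ✓ → 14
student=Rosa: ✓ → 16
student=Tara: ✓ → 35
econ_sum = 30 + 12 + 14 + 7 + 19 + 40 + 34 + 14 + 16 + 35 = 221
—
[econ_avg: major IN ('Econ', 'Hist') AND year > 1]
student=Wes: ✓ → 30
student=Eve: ✗
student=Noor: ✗
student=Ines: ✓ → 7
student=Sven: ✓ → 19
student=Uma: ✗
student=Mira: ✓ → 34
student=Zane: ✗
student=Rosa: ✗
student=Tara: ✗
econ_avg = (30 + 7 + 19 + 34) / 4 = 22.5
—
[econ_sum2: major IN ('Econ', 'Bio') OR score BETWEEN 92 AND 100]
student=Wes: ✗
student=Eve: ✓ → 12
student=Noor: ✓ → 14
student=Ines: ✗
student=Sven: ✓ → 19
student=Uma: ✗
student=Mira: ✗
student=Zane: ✗
student=Rosa: ✗
student=Tara: ✗
econ_sum2 = 12 + 14 + 19 = 45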